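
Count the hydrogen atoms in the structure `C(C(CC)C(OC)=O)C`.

Hydrogens are implicit in SMILES; fill each atom to its normal valence:
  3 × C: 3 H each → 9
  2 × C: 2 H each → 4
  2 × O: no H
  1 × C: 1 H
  1 × C: no H
  Total hydrogens = 14.

14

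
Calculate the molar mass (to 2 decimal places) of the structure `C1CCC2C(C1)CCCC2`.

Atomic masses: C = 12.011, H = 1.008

Molecular formula: C10H18.
M = 10×12.011 + 18×1.008 = 138.25 g/mol.

138.25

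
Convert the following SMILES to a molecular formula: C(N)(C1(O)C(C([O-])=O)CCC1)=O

C7H10NO4-

Heavy atoms from the SMILES: 7 C, 1 N, 4 O.
Implicit hydrogens by atom environment:
  3 × C: 2 H each → 6
  3 × C: no H
  2 × O: no H
  1 × C: 1 H
  1 × N: 2 H
  1 × O: 1 H
  1 × O (charge -1): no H
  Total hydrogens = 10.
Net charge -1.
Molecular formula: C7H10NO4-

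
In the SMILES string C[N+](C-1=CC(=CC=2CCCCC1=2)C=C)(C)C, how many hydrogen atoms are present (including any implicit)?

Hydrogens are implicit in SMILES; fill each atom to its normal valence:
  5 × C: 2 H each → 10
  4 × C (aromatic): no H
  3 × C: 3 H each → 9
  2 × C (aromatic): 1 H each → 2
  1 × C: 1 H
  1 × N (charge +1): no H
  Total hydrogens = 22.

22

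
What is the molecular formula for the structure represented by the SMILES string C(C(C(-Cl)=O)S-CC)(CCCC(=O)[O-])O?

C9H14ClO4S-

Heavy atoms from the SMILES: 9 C, 1 Cl, 4 O, 1 S.
Implicit hydrogens by atom environment:
  4 × C: 2 H each → 8
  2 × C: 1 H each → 2
  2 × C: no H
  2 × O: no H
  1 × C: 3 H
  1 × Cl: no H
  1 × O: 1 H
  1 × O (charge -1): no H
  1 × S: no H
  Total hydrogens = 14.
Net charge -1.
Molecular formula: C9H14ClO4S-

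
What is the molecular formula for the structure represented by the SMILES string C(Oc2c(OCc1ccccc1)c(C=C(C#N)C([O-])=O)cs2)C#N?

C17H11N2O4S-

Heavy atoms from the SMILES: 17 C, 2 N, 4 O, 1 S.
Implicit hydrogens by atom environment:
  6 × C (aromatic): 1 H each → 6
  4 × C (aromatic): no H
  4 × C: no H
  3 × O: no H
  2 × C: 2 H each → 4
  2 × N: no H
  1 × C: 1 H
  1 × O (charge -1): no H
  1 × S (aromatic): no H
  Total hydrogens = 11.
Net charge -1.
Molecular formula: C17H11N2O4S-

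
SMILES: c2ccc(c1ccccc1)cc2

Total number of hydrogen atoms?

Hydrogens are implicit in SMILES; fill each atom to its normal valence:
  10 × C (aromatic): 1 H each → 10
  2 × C (aromatic): no H
  Total hydrogens = 10.

10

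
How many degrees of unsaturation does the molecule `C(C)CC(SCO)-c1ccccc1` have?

Molecular formula from the SMILES: C11H16OS.
DoU = (2C + 2 + N − H − X)/2 = (2·11 + 2 + 0 − 16 − 0)/2 = 8/2 = 4.
(Structurally: 1 ring(s) + 3 π bond(s) = 4.)

4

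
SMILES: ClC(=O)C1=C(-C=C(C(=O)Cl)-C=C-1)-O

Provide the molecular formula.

Heavy atoms from the SMILES: 8 C, 2 Cl, 3 O.
Implicit hydrogens by atom environment:
  3 × C (aromatic): 1 H each → 3
  3 × C (aromatic): no H
  2 × C: no H
  2 × Cl: no H
  2 × O: no H
  1 × O: 1 H
  Total hydrogens = 4.
Molecular formula: C8H4Cl2O3

C8H4Cl2O3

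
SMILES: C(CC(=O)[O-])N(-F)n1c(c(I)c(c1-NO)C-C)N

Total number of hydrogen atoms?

13

Hydrogens are implicit in SMILES; fill each atom to its normal valence:
  4 × C (aromatic): no H
  3 × C: 2 H each → 6
  1 × C: 3 H
  1 × C: no H
  1 × F: no H
  1 × I: no H
  1 × N: 2 H
  1 × N: 1 H
  1 × N (aromatic): no H
  1 × N: no H
  1 × O: 1 H
  1 × O: no H
  1 × O (charge -1): no H
  Total hydrogens = 13.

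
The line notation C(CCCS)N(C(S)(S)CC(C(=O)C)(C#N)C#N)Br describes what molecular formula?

C11H16BrN3OS3

Heavy atoms from the SMILES: 1 Br, 11 C, 3 N, 1 O, 3 S.
Implicit hydrogens by atom environment:
  5 × C: 2 H each → 10
  5 × C: no H
  3 × N: no H
  3 × S: 1 H each → 3
  1 × Br: no H
  1 × C: 3 H
  1 × O: no H
  Total hydrogens = 16.
Molecular formula: C11H16BrN3OS3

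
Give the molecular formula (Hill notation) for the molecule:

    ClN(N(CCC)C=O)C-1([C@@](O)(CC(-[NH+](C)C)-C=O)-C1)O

Heavy atoms from the SMILES: 12 C, 1 Cl, 3 N, 4 O.
Implicit hydrogens by atom environment:
  4 × C: 2 H each → 8
  3 × C: 3 H each → 9
  3 × C: 1 H each → 3
  2 × C: no H
  2 × N: no H
  2 × O: 1 H each → 2
  2 × O: no H
  1 × Cl: no H
  1 × N (charge +1): 1 H
  Total hydrogens = 23.
Net charge +1.
Molecular formula: C12H23ClN3O4+

C12H23ClN3O4+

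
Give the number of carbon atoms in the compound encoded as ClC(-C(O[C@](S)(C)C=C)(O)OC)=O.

The symbol for carbon appears 7 times in the SMILES. (Cl is a single chlorine, not C + l.)

7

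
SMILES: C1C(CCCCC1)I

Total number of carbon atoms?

7

The symbol for carbon appears 7 times in the SMILES.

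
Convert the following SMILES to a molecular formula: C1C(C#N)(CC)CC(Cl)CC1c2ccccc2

Heavy atoms from the SMILES: 15 C, 1 Cl, 1 N.
Implicit hydrogens by atom environment:
  5 × C (aromatic): 1 H each → 5
  4 × C: 2 H each → 8
  2 × C: 1 H each → 2
  2 × C: no H
  1 × C: 3 H
  1 × C (aromatic): no H
  1 × Cl: no H
  1 × N: no H
  Total hydrogens = 18.
Molecular formula: C15H18ClN

C15H18ClN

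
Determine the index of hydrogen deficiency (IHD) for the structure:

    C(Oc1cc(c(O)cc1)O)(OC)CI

Molecular formula from the SMILES: C9H11IO4.
DoU = (2C + 2 + N − H − X)/2 = (2·9 + 2 + 0 − 11 − 1)/2 = 8/2 = 4.
(Structurally: 1 ring(s) + 3 π bond(s) = 4.)

4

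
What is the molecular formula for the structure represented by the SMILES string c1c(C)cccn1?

Heavy atoms from the SMILES: 6 C, 1 N.
Implicit hydrogens by atom environment:
  4 × C (aromatic): 1 H each → 4
  1 × C: 3 H
  1 × C (aromatic): no H
  1 × N (aromatic): no H
  Total hydrogens = 7.
Molecular formula: C6H7N

C6H7N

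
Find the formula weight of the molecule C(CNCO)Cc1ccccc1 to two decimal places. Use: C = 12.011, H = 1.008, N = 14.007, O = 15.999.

Molecular formula: C10H15NO.
M = 10×12.011 + 15×1.008 + 1×14.007 + 1×15.999 = 165.24 g/mol.

165.24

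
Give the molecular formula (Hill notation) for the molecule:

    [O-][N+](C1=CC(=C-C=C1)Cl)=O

Heavy atoms from the SMILES: 6 C, 1 Cl, 1 N, 2 O.
Implicit hydrogens by atom environment:
  4 × C (aromatic): 1 H each → 4
  2 × C (aromatic): no H
  1 × Cl: no H
  1 × N (charge +1): no H
  1 × O: no H
  1 × O (charge -1): no H
  Total hydrogens = 4.
Molecular formula: C6H4ClNO2

C6H4ClNO2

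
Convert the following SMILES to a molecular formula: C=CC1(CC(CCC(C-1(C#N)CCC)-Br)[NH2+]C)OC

Heavy atoms from the SMILES: 1 Br, 15 C, 2 N, 1 O.
Implicit hydrogens by atom environment:
  6 × C: 2 H each → 12
  3 × C: 3 H each → 9
  3 × C: 1 H each → 3
  3 × C: no H
  1 × Br: no H
  1 × N (charge +1): 2 H
  1 × N: no H
  1 × O: no H
  Total hydrogens = 26.
Net charge +1.
Molecular formula: C15H26BrN2O+

C15H26BrN2O+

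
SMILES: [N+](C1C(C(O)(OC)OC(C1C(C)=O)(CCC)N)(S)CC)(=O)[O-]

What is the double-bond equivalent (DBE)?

3

Molecular formula from the SMILES: C13H24N2O6S.
DoU = (2C + 2 + N − H − X)/2 = (2·13 + 2 + 2 − 24 − 0)/2 = 6/2 = 3.
(Structurally: 1 ring(s) + 2 π bond(s) = 3.)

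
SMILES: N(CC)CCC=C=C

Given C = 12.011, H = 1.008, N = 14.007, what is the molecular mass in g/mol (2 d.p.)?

111.19

Molecular formula: C7H13N.
M = 7×12.011 + 13×1.008 + 1×14.007 = 111.19 g/mol.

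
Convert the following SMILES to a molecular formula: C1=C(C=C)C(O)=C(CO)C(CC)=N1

Heavy atoms from the SMILES: 10 C, 1 N, 2 O.
Implicit hydrogens by atom environment:
  4 × C (aromatic): no H
  3 × C: 2 H each → 6
  2 × O: 1 H each → 2
  1 × C: 3 H
  1 × C (aromatic): 1 H
  1 × C: 1 H
  1 × N (aromatic): no H
  Total hydrogens = 13.
Molecular formula: C10H13NO2

C10H13NO2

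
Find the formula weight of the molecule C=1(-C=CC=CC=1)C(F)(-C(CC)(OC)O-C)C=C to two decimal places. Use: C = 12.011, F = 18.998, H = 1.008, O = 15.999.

Molecular formula: C14H19FO2.
M = 14×12.011 + 1×18.998 + 19×1.008 + 2×15.999 = 238.30 g/mol.

238.30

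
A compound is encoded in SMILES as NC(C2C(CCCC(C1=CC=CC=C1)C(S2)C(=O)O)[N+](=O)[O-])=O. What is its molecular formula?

Heavy atoms from the SMILES: 15 C, 2 N, 5 O, 1 S.
Implicit hydrogens by atom environment:
  5 × C (aromatic): 1 H each → 5
  4 × C: 1 H each → 4
  3 × C: 2 H each → 6
  3 × O: no H
  2 × C: no H
  1 × C (aromatic): no H
  1 × N: 2 H
  1 × N (charge +1): no H
  1 × O: 1 H
  1 × O (charge -1): no H
  1 × S: no H
  Total hydrogens = 18.
Molecular formula: C15H18N2O5S

C15H18N2O5S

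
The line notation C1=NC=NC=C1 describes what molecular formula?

Heavy atoms from the SMILES: 4 C, 2 N.
Implicit hydrogens by atom environment:
  4 × C (aromatic): 1 H each → 4
  2 × N (aromatic): no H
  Total hydrogens = 4.
Molecular formula: C4H4N2

C4H4N2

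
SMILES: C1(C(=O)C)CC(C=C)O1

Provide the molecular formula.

Heavy atoms from the SMILES: 7 C, 2 O.
Implicit hydrogens by atom environment:
  3 × C: 1 H each → 3
  2 × C: 2 H each → 4
  2 × O: no H
  1 × C: 3 H
  1 × C: no H
  Total hydrogens = 10.
Molecular formula: C7H10O2

C7H10O2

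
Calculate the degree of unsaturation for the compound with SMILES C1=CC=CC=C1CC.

Molecular formula from the SMILES: C8H10.
DoU = (2C + 2 + N − H − X)/2 = (2·8 + 2 + 0 − 10 − 0)/2 = 8/2 = 4.
(Structurally: 1 ring(s) + 3 π bond(s) = 4.)

4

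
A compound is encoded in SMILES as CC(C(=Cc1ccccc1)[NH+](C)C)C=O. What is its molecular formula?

Heavy atoms from the SMILES: 13 C, 1 N, 1 O.
Implicit hydrogens by atom environment:
  5 × C (aromatic): 1 H each → 5
  3 × C: 3 H each → 9
  3 × C: 1 H each → 3
  1 × C: no H
  1 × C (aromatic): no H
  1 × N (charge +1): 1 H
  1 × O: no H
  Total hydrogens = 18.
Net charge +1.
Molecular formula: C13H18NO+

C13H18NO+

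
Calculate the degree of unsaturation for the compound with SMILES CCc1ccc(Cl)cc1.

Molecular formula from the SMILES: C8H9Cl.
DoU = (2C + 2 + N − H − X)/2 = (2·8 + 2 + 0 − 9 − 1)/2 = 8/2 = 4.
(Structurally: 1 ring(s) + 3 π bond(s) = 4.)

4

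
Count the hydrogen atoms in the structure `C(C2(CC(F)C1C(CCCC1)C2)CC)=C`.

23

Hydrogens are implicit in SMILES; fill each atom to its normal valence:
  8 × C: 2 H each → 16
  4 × C: 1 H each → 4
  1 × C: 3 H
  1 × C: no H
  1 × F: no H
  Total hydrogens = 23.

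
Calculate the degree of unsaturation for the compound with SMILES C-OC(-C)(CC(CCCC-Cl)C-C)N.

0

Molecular formula from the SMILES: C11H24ClNO.
DoU = (2C + 2 + N − H − X)/2 = (2·11 + 2 + 1 − 24 − 1)/2 = 0/2 = 0.
(Structurally: 0 ring(s) + 0 π bond(s) = 0.)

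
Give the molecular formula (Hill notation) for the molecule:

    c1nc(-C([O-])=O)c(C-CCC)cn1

Heavy atoms from the SMILES: 9 C, 2 N, 2 O.
Implicit hydrogens by atom environment:
  3 × C: 2 H each → 6
  2 × C (aromatic): 1 H each → 2
  2 × C (aromatic): no H
  2 × N (aromatic): no H
  1 × C: 3 H
  1 × C: no H
  1 × O: no H
  1 × O (charge -1): no H
  Total hydrogens = 11.
Net charge -1.
Molecular formula: C9H11N2O2-

C9H11N2O2-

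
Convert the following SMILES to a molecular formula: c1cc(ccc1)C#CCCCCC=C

Heavy atoms from the SMILES: 14 C.
Implicit hydrogens by atom environment:
  5 × C: 2 H each → 10
  5 × C (aromatic): 1 H each → 5
  2 × C: no H
  1 × C: 1 H
  1 × C (aromatic): no H
  Total hydrogens = 16.
Molecular formula: C14H16

C14H16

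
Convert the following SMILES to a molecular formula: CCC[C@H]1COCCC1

Heavy atoms from the SMILES: 8 C, 1 O.
Implicit hydrogens by atom environment:
  6 × C: 2 H each → 12
  1 × C: 3 H
  1 × C: 1 H
  1 × O: no H
  Total hydrogens = 16.
Molecular formula: C8H16O

C8H16O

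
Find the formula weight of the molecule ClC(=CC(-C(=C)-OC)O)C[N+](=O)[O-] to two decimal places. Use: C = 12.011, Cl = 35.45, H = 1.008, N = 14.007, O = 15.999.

Molecular formula: C7H10ClNO4.
M = 7×12.011 + 1×35.45 + 10×1.008 + 1×14.007 + 4×15.999 = 207.61 g/mol.

207.61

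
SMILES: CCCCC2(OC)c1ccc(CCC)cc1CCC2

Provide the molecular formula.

C18H28O

Heavy atoms from the SMILES: 18 C, 1 O.
Implicit hydrogens by atom environment:
  8 × C: 2 H each → 16
  3 × C: 3 H each → 9
  3 × C (aromatic): 1 H each → 3
  3 × C (aromatic): no H
  1 × C: no H
  1 × O: no H
  Total hydrogens = 28.
Molecular formula: C18H28O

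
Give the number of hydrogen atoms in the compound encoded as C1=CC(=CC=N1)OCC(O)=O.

Hydrogens are implicit in SMILES; fill each atom to its normal valence:
  4 × C (aromatic): 1 H each → 4
  2 × O: no H
  1 × C: 2 H
  1 × C (aromatic): no H
  1 × C: no H
  1 × N (aromatic): no H
  1 × O: 1 H
  Total hydrogens = 7.

7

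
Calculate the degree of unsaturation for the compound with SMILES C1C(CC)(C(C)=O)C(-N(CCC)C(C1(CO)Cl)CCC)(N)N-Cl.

2

Molecular formula from the SMILES: C16H31Cl2N3O2.
DoU = (2C + 2 + N − H − X)/2 = (2·16 + 2 + 3 − 31 − 2)/2 = 4/2 = 2.
(Structurally: 1 ring(s) + 1 π bond(s) = 2.)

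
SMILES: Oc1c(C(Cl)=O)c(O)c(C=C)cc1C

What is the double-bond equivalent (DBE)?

Molecular formula from the SMILES: C10H9ClO3.
DoU = (2C + 2 + N − H − X)/2 = (2·10 + 2 + 0 − 9 − 1)/2 = 12/2 = 6.
(Structurally: 1 ring(s) + 5 π bond(s) = 6.)

6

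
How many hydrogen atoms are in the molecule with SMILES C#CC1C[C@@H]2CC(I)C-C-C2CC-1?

17

Hydrogens are implicit in SMILES; fill each atom to its normal valence:
  6 × C: 2 H each → 12
  5 × C: 1 H each → 5
  1 × C: no H
  1 × I: no H
  Total hydrogens = 17.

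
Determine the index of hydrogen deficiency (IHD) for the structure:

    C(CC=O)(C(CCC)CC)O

Molecular formula from the SMILES: C9H18O2.
DoU = (2C + 2 + N − H − X)/2 = (2·9 + 2 + 0 − 18 − 0)/2 = 2/2 = 1.
(Structurally: 0 ring(s) + 1 π bond(s) = 1.)

1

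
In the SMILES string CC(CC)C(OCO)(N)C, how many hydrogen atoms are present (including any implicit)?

17

Hydrogens are implicit in SMILES; fill each atom to its normal valence:
  3 × C: 3 H each → 9
  2 × C: 2 H each → 4
  1 × C: 1 H
  1 × C: no H
  1 × N: 2 H
  1 × O: 1 H
  1 × O: no H
  Total hydrogens = 17.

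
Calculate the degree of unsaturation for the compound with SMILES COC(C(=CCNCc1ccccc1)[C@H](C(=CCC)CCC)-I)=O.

Molecular formula from the SMILES: C20H28INO2.
DoU = (2C + 2 + N − H − X)/2 = (2·20 + 2 + 1 − 28 − 1)/2 = 14/2 = 7.
(Structurally: 1 ring(s) + 6 π bond(s) = 7.)

7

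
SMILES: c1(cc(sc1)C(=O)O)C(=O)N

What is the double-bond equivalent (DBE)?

Molecular formula from the SMILES: C6H5NO3S.
DoU = (2C + 2 + N − H − X)/2 = (2·6 + 2 + 1 − 5 − 0)/2 = 10/2 = 5.
(Structurally: 1 ring(s) + 4 π bond(s) = 5.)

5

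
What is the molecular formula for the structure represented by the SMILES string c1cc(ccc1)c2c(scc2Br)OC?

C11H9BrOS

Heavy atoms from the SMILES: 1 Br, 11 C, 1 O, 1 S.
Implicit hydrogens by atom environment:
  6 × C (aromatic): 1 H each → 6
  4 × C (aromatic): no H
  1 × Br: no H
  1 × C: 3 H
  1 × O: no H
  1 × S (aromatic): no H
  Total hydrogens = 9.
Molecular formula: C11H9BrOS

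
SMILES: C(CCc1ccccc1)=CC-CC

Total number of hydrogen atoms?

18

Hydrogens are implicit in SMILES; fill each atom to its normal valence:
  5 × C (aromatic): 1 H each → 5
  4 × C: 2 H each → 8
  2 × C: 1 H each → 2
  1 × C: 3 H
  1 × C (aromatic): no H
  Total hydrogens = 18.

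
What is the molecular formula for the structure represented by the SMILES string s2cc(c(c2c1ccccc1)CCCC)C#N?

Heavy atoms from the SMILES: 15 C, 1 N, 1 S.
Implicit hydrogens by atom environment:
  6 × C (aromatic): 1 H each → 6
  4 × C (aromatic): no H
  3 × C: 2 H each → 6
  1 × C: 3 H
  1 × C: no H
  1 × N: no H
  1 × S (aromatic): no H
  Total hydrogens = 15.
Molecular formula: C15H15NS

C15H15NS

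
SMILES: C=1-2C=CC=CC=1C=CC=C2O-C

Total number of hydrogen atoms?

10

Hydrogens are implicit in SMILES; fill each atom to its normal valence:
  7 × C (aromatic): 1 H each → 7
  3 × C (aromatic): no H
  1 × C: 3 H
  1 × O: no H
  Total hydrogens = 10.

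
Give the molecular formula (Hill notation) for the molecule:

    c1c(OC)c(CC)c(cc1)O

Heavy atoms from the SMILES: 9 C, 2 O.
Implicit hydrogens by atom environment:
  3 × C (aromatic): 1 H each → 3
  3 × C (aromatic): no H
  2 × C: 3 H each → 6
  1 × C: 2 H
  1 × O: 1 H
  1 × O: no H
  Total hydrogens = 12.
Molecular formula: C9H12O2

C9H12O2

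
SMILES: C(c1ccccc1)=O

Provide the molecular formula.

Heavy atoms from the SMILES: 7 C, 1 O.
Implicit hydrogens by atom environment:
  5 × C (aromatic): 1 H each → 5
  1 × C: 1 H
  1 × C (aromatic): no H
  1 × O: no H
  Total hydrogens = 6.
Molecular formula: C7H6O

C7H6O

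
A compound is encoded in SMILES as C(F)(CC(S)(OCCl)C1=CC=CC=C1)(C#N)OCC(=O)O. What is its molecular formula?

Heavy atoms from the SMILES: 13 C, 1 Cl, 1 F, 1 N, 4 O, 1 S.
Implicit hydrogens by atom environment:
  5 × C (aromatic): 1 H each → 5
  4 × C: no H
  3 × C: 2 H each → 6
  3 × O: no H
  1 × C (aromatic): no H
  1 × Cl: no H
  1 × F: no H
  1 × N: no H
  1 × O: 1 H
  1 × S: 1 H
  Total hydrogens = 13.
Molecular formula: C13H13ClFNO4S

C13H13ClFNO4S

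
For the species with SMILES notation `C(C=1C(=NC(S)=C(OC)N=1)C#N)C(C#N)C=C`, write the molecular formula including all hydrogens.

C11H10N4OS

Heavy atoms from the SMILES: 11 C, 4 N, 1 O, 1 S.
Implicit hydrogens by atom environment:
  4 × C (aromatic): no H
  2 × C: 2 H each → 4
  2 × C: 1 H each → 2
  2 × C: no H
  2 × N (aromatic): no H
  2 × N: no H
  1 × C: 3 H
  1 × O: no H
  1 × S: 1 H
  Total hydrogens = 10.
Molecular formula: C11H10N4OS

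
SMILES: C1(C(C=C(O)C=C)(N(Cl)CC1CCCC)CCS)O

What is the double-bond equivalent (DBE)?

Molecular formula from the SMILES: C14H24ClNO2S.
DoU = (2C + 2 + N − H − X)/2 = (2·14 + 2 + 1 − 24 − 1)/2 = 6/2 = 3.
(Structurally: 1 ring(s) + 2 π bond(s) = 3.)

3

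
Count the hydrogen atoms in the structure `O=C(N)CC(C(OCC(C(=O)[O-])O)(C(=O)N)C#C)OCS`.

Hydrogens are implicit in SMILES; fill each atom to its normal valence:
  5 × C: no H
  5 × O: no H
  3 × C: 2 H each → 6
  3 × C: 1 H each → 3
  2 × N: 2 H each → 4
  1 × O: 1 H
  1 × O (charge -1): no H
  1 × S: 1 H
  Total hydrogens = 15.

15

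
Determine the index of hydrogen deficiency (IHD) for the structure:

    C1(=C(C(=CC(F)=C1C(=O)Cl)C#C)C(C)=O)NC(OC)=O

Molecular formula from the SMILES: C13H9ClFNO4.
DoU = (2C + 2 + N − H − X)/2 = (2·13 + 2 + 1 − 9 − 2)/2 = 18/2 = 9.
(Structurally: 1 ring(s) + 8 π bond(s) = 9.)

9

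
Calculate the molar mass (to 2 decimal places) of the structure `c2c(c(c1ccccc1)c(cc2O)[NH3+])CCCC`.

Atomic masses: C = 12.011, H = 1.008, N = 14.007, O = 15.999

242.34

Molecular formula: C16H20NO+.
M = 16×12.011 + 20×1.008 + 1×14.007 + 1×15.999 = 242.34 g/mol.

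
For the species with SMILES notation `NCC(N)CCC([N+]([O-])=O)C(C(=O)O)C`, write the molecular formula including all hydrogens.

Heavy atoms from the SMILES: 8 C, 3 N, 4 O.
Implicit hydrogens by atom environment:
  3 × C: 2 H each → 6
  3 × C: 1 H each → 3
  2 × N: 2 H each → 4
  2 × O: no H
  1 × C: 3 H
  1 × C: no H
  1 × N (charge +1): no H
  1 × O: 1 H
  1 × O (charge -1): no H
  Total hydrogens = 17.
Molecular formula: C8H17N3O4

C8H17N3O4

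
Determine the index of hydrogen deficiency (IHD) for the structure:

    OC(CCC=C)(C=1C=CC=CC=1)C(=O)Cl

6

Molecular formula from the SMILES: C12H13ClO2.
DoU = (2C + 2 + N − H − X)/2 = (2·12 + 2 + 0 − 13 − 1)/2 = 12/2 = 6.
(Structurally: 1 ring(s) + 5 π bond(s) = 6.)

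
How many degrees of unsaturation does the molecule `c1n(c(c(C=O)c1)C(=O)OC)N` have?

Molecular formula from the SMILES: C7H8N2O3.
DoU = (2C + 2 + N − H − X)/2 = (2·7 + 2 + 2 − 8 − 0)/2 = 10/2 = 5.
(Structurally: 1 ring(s) + 4 π bond(s) = 5.)

5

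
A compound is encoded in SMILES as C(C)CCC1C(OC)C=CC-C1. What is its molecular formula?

C11H20O

Heavy atoms from the SMILES: 11 C, 1 O.
Implicit hydrogens by atom environment:
  5 × C: 2 H each → 10
  4 × C: 1 H each → 4
  2 × C: 3 H each → 6
  1 × O: no H
  Total hydrogens = 20.
Molecular formula: C11H20O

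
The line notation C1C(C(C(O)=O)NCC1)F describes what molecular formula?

C6H10FNO2

Heavy atoms from the SMILES: 6 C, 1 F, 1 N, 2 O.
Implicit hydrogens by atom environment:
  3 × C: 2 H each → 6
  2 × C: 1 H each → 2
  1 × C: no H
  1 × F: no H
  1 × N: 1 H
  1 × O: 1 H
  1 × O: no H
  Total hydrogens = 10.
Molecular formula: C6H10FNO2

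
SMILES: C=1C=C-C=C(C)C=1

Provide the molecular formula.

C7H8

Heavy atoms from the SMILES: 7 C.
Implicit hydrogens by atom environment:
  5 × C (aromatic): 1 H each → 5
  1 × C: 3 H
  1 × C (aromatic): no H
  Total hydrogens = 8.
Molecular formula: C7H8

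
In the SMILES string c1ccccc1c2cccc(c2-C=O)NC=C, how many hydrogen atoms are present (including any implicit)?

13

Hydrogens are implicit in SMILES; fill each atom to its normal valence:
  8 × C (aromatic): 1 H each → 8
  4 × C (aromatic): no H
  2 × C: 1 H each → 2
  1 × C: 2 H
  1 × N: 1 H
  1 × O: no H
  Total hydrogens = 13.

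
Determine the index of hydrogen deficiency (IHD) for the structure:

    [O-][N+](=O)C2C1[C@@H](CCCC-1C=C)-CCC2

4

Molecular formula from the SMILES: C12H19NO2.
DoU = (2C + 2 + N − H − X)/2 = (2·12 + 2 + 1 − 19 − 0)/2 = 8/2 = 4.
(Structurally: 2 ring(s) + 2 π bond(s) = 4.)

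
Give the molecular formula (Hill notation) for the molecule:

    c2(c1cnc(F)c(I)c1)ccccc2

Heavy atoms from the SMILES: 11 C, 1 F, 1 I, 1 N.
Implicit hydrogens by atom environment:
  7 × C (aromatic): 1 H each → 7
  4 × C (aromatic): no H
  1 × F: no H
  1 × I: no H
  1 × N (aromatic): no H
  Total hydrogens = 7.
Molecular formula: C11H7FIN

C11H7FIN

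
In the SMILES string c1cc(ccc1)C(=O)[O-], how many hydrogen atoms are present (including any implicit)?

Hydrogens are implicit in SMILES; fill each atom to its normal valence:
  5 × C (aromatic): 1 H each → 5
  1 × C (aromatic): no H
  1 × C: no H
  1 × O: no H
  1 × O (charge -1): no H
  Total hydrogens = 5.

5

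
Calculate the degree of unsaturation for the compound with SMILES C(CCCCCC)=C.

1

Molecular formula from the SMILES: C8H16.
DoU = (2C + 2 + N − H − X)/2 = (2·8 + 2 + 0 − 16 − 0)/2 = 2/2 = 1.
(Structurally: 0 ring(s) + 1 π bond(s) = 1.)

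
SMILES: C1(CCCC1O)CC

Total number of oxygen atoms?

1

The symbol for oxygen appears 1 time in the SMILES.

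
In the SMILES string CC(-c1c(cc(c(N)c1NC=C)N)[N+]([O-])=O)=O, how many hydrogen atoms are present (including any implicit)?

Hydrogens are implicit in SMILES; fill each atom to its normal valence:
  5 × C (aromatic): no H
  2 × N: 2 H each → 4
  2 × O: no H
  1 × C: 3 H
  1 × C: 2 H
  1 × C (aromatic): 1 H
  1 × C: 1 H
  1 × C: no H
  1 × N: 1 H
  1 × N (charge +1): no H
  1 × O (charge -1): no H
  Total hydrogens = 12.

12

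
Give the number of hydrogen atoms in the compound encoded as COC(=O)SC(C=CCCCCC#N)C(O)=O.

15

Hydrogens are implicit in SMILES; fill each atom to its normal valence:
  4 × C: 2 H each → 8
  3 × C: 1 H each → 3
  3 × C: no H
  3 × O: no H
  1 × C: 3 H
  1 × N: no H
  1 × O: 1 H
  1 × S: no H
  Total hydrogens = 15.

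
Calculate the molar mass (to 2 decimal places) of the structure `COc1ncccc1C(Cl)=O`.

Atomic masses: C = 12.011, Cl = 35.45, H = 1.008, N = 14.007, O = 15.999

Molecular formula: C7H6ClNO2.
M = 7×12.011 + 1×35.45 + 6×1.008 + 1×14.007 + 2×15.999 = 171.58 g/mol.

171.58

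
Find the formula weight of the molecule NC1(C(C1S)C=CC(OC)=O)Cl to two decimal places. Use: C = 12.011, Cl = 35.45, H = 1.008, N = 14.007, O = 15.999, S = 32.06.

Molecular formula: C7H10ClNO2S.
M = 7×12.011 + 1×35.45 + 10×1.008 + 1×14.007 + 2×15.999 + 1×32.06 = 207.67 g/mol.

207.67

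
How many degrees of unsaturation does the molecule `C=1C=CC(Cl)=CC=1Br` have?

Molecular formula from the SMILES: C6H4BrCl.
DoU = (2C + 2 + N − H − X)/2 = (2·6 + 2 + 0 − 4 − 2)/2 = 8/2 = 4.
(Structurally: 1 ring(s) + 3 π bond(s) = 4.)

4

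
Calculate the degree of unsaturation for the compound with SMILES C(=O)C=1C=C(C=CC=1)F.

5

Molecular formula from the SMILES: C7H5FO.
DoU = (2C + 2 + N − H − X)/2 = (2·7 + 2 + 0 − 5 − 1)/2 = 10/2 = 5.
(Structurally: 1 ring(s) + 4 π bond(s) = 5.)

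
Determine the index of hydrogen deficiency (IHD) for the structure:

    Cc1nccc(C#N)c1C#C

8

Molecular formula from the SMILES: C9H6N2.
DoU = (2C + 2 + N − H − X)/2 = (2·9 + 2 + 2 − 6 − 0)/2 = 16/2 = 8.
(Structurally: 1 ring(s) + 7 π bond(s) = 8.)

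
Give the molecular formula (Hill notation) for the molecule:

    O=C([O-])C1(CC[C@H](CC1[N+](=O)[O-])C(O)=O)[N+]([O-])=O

C8H9N2O8-

Heavy atoms from the SMILES: 8 C, 2 N, 8 O.
Implicit hydrogens by atom environment:
  4 × O: no H
  3 × C: 2 H each → 6
  3 × C: no H
  3 × O (charge -1): no H
  2 × C: 1 H each → 2
  2 × N (charge +1): no H
  1 × O: 1 H
  Total hydrogens = 9.
Net charge -1.
Molecular formula: C8H9N2O8-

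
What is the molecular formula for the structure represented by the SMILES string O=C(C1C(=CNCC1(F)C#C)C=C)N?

C10H11FN2O

Heavy atoms from the SMILES: 10 C, 1 F, 2 N, 1 O.
Implicit hydrogens by atom environment:
  4 × C: 1 H each → 4
  4 × C: no H
  2 × C: 2 H each → 4
  1 × F: no H
  1 × N: 2 H
  1 × N: 1 H
  1 × O: no H
  Total hydrogens = 11.
Molecular formula: C10H11FN2O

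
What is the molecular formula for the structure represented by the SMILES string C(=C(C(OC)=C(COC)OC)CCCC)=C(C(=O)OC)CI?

C16H25IO5

Heavy atoms from the SMILES: 16 C, 1 I, 5 O.
Implicit hydrogens by atom environment:
  6 × C: no H
  5 × C: 3 H each → 15
  5 × C: 2 H each → 10
  5 × O: no H
  1 × I: no H
  Total hydrogens = 25.
Molecular formula: C16H25IO5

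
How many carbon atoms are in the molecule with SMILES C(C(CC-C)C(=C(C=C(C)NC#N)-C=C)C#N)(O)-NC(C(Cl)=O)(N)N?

16

The symbol for carbon appears 16 times in the SMILES. (Cl is a single chlorine, not C + l.)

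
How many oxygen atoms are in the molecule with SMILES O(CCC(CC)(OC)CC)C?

2

The symbol for oxygen appears 2 times in the SMILES.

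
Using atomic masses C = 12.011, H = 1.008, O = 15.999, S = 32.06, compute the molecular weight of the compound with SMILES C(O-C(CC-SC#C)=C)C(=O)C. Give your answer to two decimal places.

184.25

Molecular formula: C9H12O2S.
M = 9×12.011 + 12×1.008 + 2×15.999 + 1×32.06 = 184.25 g/mol.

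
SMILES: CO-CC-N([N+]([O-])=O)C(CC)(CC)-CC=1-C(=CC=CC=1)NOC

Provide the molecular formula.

Heavy atoms from the SMILES: 16 C, 3 N, 4 O.
Implicit hydrogens by atom environment:
  5 × C: 2 H each → 10
  4 × C: 3 H each → 12
  4 × C (aromatic): 1 H each → 4
  3 × O: no H
  2 × C (aromatic): no H
  1 × C: no H
  1 × N: 1 H
  1 × N: no H
  1 × N (charge +1): no H
  1 × O (charge -1): no H
  Total hydrogens = 27.
Molecular formula: C16H27N3O4

C16H27N3O4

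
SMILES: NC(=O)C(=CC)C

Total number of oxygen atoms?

1

The symbol for oxygen appears 1 time in the SMILES.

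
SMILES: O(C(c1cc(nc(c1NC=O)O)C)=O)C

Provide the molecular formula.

Heavy atoms from the SMILES: 9 C, 2 N, 4 O.
Implicit hydrogens by atom environment:
  4 × C (aromatic): no H
  3 × O: no H
  2 × C: 3 H each → 6
  1 × C (aromatic): 1 H
  1 × C: 1 H
  1 × C: no H
  1 × N: 1 H
  1 × N (aromatic): no H
  1 × O: 1 H
  Total hydrogens = 10.
Molecular formula: C9H10N2O4

C9H10N2O4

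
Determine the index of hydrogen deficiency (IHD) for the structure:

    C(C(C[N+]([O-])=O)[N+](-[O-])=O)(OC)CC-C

2

Molecular formula from the SMILES: C7H14N2O5.
DoU = (2C + 2 + N − H − X)/2 = (2·7 + 2 + 2 − 14 − 0)/2 = 4/2 = 2.
(Structurally: 0 ring(s) + 2 π bond(s) = 2.)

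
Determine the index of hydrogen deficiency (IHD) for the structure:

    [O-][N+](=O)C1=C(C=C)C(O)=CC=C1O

6

Molecular formula from the SMILES: C8H7NO4.
DoU = (2C + 2 + N − H − X)/2 = (2·8 + 2 + 1 − 7 − 0)/2 = 12/2 = 6.
(Structurally: 1 ring(s) + 5 π bond(s) = 6.)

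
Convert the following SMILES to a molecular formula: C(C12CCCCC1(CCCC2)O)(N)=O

Heavy atoms from the SMILES: 11 C, 1 N, 2 O.
Implicit hydrogens by atom environment:
  8 × C: 2 H each → 16
  3 × C: no H
  1 × N: 2 H
  1 × O: 1 H
  1 × O: no H
  Total hydrogens = 19.
Molecular formula: C11H19NO2

C11H19NO2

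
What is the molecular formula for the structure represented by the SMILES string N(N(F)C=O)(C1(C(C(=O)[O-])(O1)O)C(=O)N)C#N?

C6H4FN4O6-

Heavy atoms from the SMILES: 6 C, 1 F, 4 N, 6 O.
Implicit hydrogens by atom environment:
  5 × C: no H
  4 × O: no H
  3 × N: no H
  1 × C: 1 H
  1 × F: no H
  1 × N: 2 H
  1 × O: 1 H
  1 × O (charge -1): no H
  Total hydrogens = 4.
Net charge -1.
Molecular formula: C6H4FN4O6-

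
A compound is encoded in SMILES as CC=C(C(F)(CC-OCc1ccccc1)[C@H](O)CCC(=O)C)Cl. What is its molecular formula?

Heavy atoms from the SMILES: 18 C, 1 Cl, 1 F, 3 O.
Implicit hydrogens by atom environment:
  5 × C: 2 H each → 10
  5 × C (aromatic): 1 H each → 5
  3 × C: no H
  2 × C: 3 H each → 6
  2 × C: 1 H each → 2
  2 × O: no H
  1 × C (aromatic): no H
  1 × Cl: no H
  1 × F: no H
  1 × O: 1 H
  Total hydrogens = 24.
Molecular formula: C18H24ClFO3

C18H24ClFO3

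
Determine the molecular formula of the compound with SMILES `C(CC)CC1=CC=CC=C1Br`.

Heavy atoms from the SMILES: 1 Br, 10 C.
Implicit hydrogens by atom environment:
  4 × C (aromatic): 1 H each → 4
  3 × C: 2 H each → 6
  2 × C (aromatic): no H
  1 × Br: no H
  1 × C: 3 H
  Total hydrogens = 13.
Molecular formula: C10H13Br

C10H13Br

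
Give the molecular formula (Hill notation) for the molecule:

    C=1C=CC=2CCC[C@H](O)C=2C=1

C10H12O

Heavy atoms from the SMILES: 10 C, 1 O.
Implicit hydrogens by atom environment:
  4 × C (aromatic): 1 H each → 4
  3 × C: 2 H each → 6
  2 × C (aromatic): no H
  1 × C: 1 H
  1 × O: 1 H
  Total hydrogens = 12.
Molecular formula: C10H12O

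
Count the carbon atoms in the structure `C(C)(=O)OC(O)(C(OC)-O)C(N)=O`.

6

The symbol for carbon appears 6 times in the SMILES.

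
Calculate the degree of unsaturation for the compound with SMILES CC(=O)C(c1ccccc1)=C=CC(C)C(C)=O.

Molecular formula from the SMILES: C15H16O2.
DoU = (2C + 2 + N − H − X)/2 = (2·15 + 2 + 0 − 16 − 0)/2 = 16/2 = 8.
(Structurally: 1 ring(s) + 7 π bond(s) = 8.)

8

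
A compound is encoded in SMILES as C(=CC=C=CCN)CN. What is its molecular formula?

C7H12N2

Heavy atoms from the SMILES: 7 C, 2 N.
Implicit hydrogens by atom environment:
  4 × C: 1 H each → 4
  2 × C: 2 H each → 4
  2 × N: 2 H each → 4
  1 × C: no H
  Total hydrogens = 12.
Molecular formula: C7H12N2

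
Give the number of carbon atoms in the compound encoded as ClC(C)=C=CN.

4

The symbol for carbon appears 4 times in the SMILES. (Cl is a single chlorine, not C + l.)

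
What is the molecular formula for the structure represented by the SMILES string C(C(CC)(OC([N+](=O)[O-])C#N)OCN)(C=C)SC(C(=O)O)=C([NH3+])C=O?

C13H19N4O7S+

Heavy atoms from the SMILES: 13 C, 4 N, 7 O, 1 S.
Implicit hydrogens by atom environment:
  5 × C: no H
  5 × O: no H
  4 × C: 1 H each → 4
  3 × C: 2 H each → 6
  1 × C: 3 H
  1 × N (charge +1): 3 H
  1 × N: 2 H
  1 × N (charge +1): no H
  1 × N: no H
  1 × O: 1 H
  1 × O (charge -1): no H
  1 × S: no H
  Total hydrogens = 19.
Net charge +1.
Molecular formula: C13H19N4O7S+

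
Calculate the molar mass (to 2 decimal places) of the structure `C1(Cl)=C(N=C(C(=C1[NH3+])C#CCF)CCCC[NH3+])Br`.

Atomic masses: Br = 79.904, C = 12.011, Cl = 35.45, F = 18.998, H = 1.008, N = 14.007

Molecular formula: [C12H16BrClFN3]2+.
M = 1×79.904 + 12×12.011 + 1×35.45 + 1×18.998 + 16×1.008 + 3×14.007 = 336.63 g/mol.

336.63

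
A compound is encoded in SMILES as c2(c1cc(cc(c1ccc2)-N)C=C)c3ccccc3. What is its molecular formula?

C18H15N

Heavy atoms from the SMILES: 18 C, 1 N.
Implicit hydrogens by atom environment:
  10 × C (aromatic): 1 H each → 10
  6 × C (aromatic): no H
  1 × C: 2 H
  1 × C: 1 H
  1 × N: 2 H
  Total hydrogens = 15.
Molecular formula: C18H15N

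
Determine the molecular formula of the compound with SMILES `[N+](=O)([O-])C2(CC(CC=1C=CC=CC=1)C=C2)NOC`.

C13H16N2O3

Heavy atoms from the SMILES: 13 C, 2 N, 3 O.
Implicit hydrogens by atom environment:
  5 × C (aromatic): 1 H each → 5
  3 × C: 1 H each → 3
  2 × C: 2 H each → 4
  2 × O: no H
  1 × C: 3 H
  1 × C: no H
  1 × C (aromatic): no H
  1 × N: 1 H
  1 × N (charge +1): no H
  1 × O (charge -1): no H
  Total hydrogens = 16.
Molecular formula: C13H16N2O3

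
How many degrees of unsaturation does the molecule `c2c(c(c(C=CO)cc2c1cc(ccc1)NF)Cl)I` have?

Molecular formula from the SMILES: C14H10ClFINO.
DoU = (2C + 2 + N − H − X)/2 = (2·14 + 2 + 1 − 10 − 3)/2 = 18/2 = 9.
(Structurally: 2 ring(s) + 7 π bond(s) = 9.)

9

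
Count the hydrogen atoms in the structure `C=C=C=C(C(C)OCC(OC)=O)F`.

Hydrogens are implicit in SMILES; fill each atom to its normal valence:
  4 × C: no H
  3 × O: no H
  2 × C: 3 H each → 6
  2 × C: 2 H each → 4
  1 × C: 1 H
  1 × F: no H
  Total hydrogens = 11.

11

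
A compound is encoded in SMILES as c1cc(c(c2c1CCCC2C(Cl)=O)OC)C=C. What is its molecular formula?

C14H15ClO2

Heavy atoms from the SMILES: 14 C, 1 Cl, 2 O.
Implicit hydrogens by atom environment:
  4 × C: 2 H each → 8
  4 × C (aromatic): no H
  2 × C (aromatic): 1 H each → 2
  2 × C: 1 H each → 2
  2 × O: no H
  1 × C: 3 H
  1 × C: no H
  1 × Cl: no H
  Total hydrogens = 15.
Molecular formula: C14H15ClO2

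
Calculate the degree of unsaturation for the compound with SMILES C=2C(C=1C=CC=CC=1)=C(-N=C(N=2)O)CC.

Molecular formula from the SMILES: C12H12N2O.
DoU = (2C + 2 + N − H − X)/2 = (2·12 + 2 + 2 − 12 − 0)/2 = 16/2 = 8.
(Structurally: 2 ring(s) + 6 π bond(s) = 8.)

8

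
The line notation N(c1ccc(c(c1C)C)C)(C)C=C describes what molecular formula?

C12H17N

Heavy atoms from the SMILES: 12 C, 1 N.
Implicit hydrogens by atom environment:
  4 × C: 3 H each → 12
  4 × C (aromatic): no H
  2 × C (aromatic): 1 H each → 2
  1 × C: 2 H
  1 × C: 1 H
  1 × N: no H
  Total hydrogens = 17.
Molecular formula: C12H17N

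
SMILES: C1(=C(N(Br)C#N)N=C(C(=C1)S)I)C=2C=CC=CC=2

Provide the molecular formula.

C12H7BrIN3S

Heavy atoms from the SMILES: 1 Br, 12 C, 1 I, 3 N, 1 S.
Implicit hydrogens by atom environment:
  6 × C (aromatic): 1 H each → 6
  5 × C (aromatic): no H
  2 × N: no H
  1 × Br: no H
  1 × C: no H
  1 × I: no H
  1 × N (aromatic): no H
  1 × S: 1 H
  Total hydrogens = 7.
Molecular formula: C12H7BrIN3S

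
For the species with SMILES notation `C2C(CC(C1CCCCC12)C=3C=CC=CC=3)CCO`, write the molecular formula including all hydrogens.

Heavy atoms from the SMILES: 18 C, 1 O.
Implicit hydrogens by atom environment:
  8 × C: 2 H each → 16
  5 × C (aromatic): 1 H each → 5
  4 × C: 1 H each → 4
  1 × C (aromatic): no H
  1 × O: 1 H
  Total hydrogens = 26.
Molecular formula: C18H26O

C18H26O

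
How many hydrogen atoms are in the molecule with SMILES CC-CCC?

Hydrogens are implicit in SMILES; fill each atom to its normal valence:
  3 × C: 2 H each → 6
  2 × C: 3 H each → 6
  Total hydrogens = 12.

12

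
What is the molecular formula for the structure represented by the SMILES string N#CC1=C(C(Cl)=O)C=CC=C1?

Heavy atoms from the SMILES: 8 C, 1 Cl, 1 N, 1 O.
Implicit hydrogens by atom environment:
  4 × C (aromatic): 1 H each → 4
  2 × C (aromatic): no H
  2 × C: no H
  1 × Cl: no H
  1 × N: no H
  1 × O: no H
  Total hydrogens = 4.
Molecular formula: C8H4ClNO

C8H4ClNO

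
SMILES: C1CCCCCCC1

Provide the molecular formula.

Heavy atoms from the SMILES: 8 C.
Implicit hydrogens by atom environment:
  8 × C: 2 H each → 16
  Total hydrogens = 16.
Molecular formula: C8H16

C8H16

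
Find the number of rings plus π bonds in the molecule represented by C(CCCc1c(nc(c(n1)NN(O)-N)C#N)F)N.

Molecular formula from the SMILES: C9H14FN7O.
DoU = (2C + 2 + N − H − X)/2 = (2·9 + 2 + 7 − 14 − 1)/2 = 12/2 = 6.
(Structurally: 1 ring(s) + 5 π bond(s) = 6.)

6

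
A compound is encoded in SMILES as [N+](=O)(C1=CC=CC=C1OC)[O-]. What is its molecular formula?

Heavy atoms from the SMILES: 7 C, 1 N, 3 O.
Implicit hydrogens by atom environment:
  4 × C (aromatic): 1 H each → 4
  2 × C (aromatic): no H
  2 × O: no H
  1 × C: 3 H
  1 × N (charge +1): no H
  1 × O (charge -1): no H
  Total hydrogens = 7.
Molecular formula: C7H7NO3

C7H7NO3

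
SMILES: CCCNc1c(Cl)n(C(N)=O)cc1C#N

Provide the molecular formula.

Heavy atoms from the SMILES: 9 C, 1 Cl, 4 N, 1 O.
Implicit hydrogens by atom environment:
  3 × C (aromatic): no H
  2 × C: 2 H each → 4
  2 × C: no H
  1 × C: 3 H
  1 × C (aromatic): 1 H
  1 × Cl: no H
  1 × N: 2 H
  1 × N: 1 H
  1 × N (aromatic): no H
  1 × N: no H
  1 × O: no H
  Total hydrogens = 11.
Molecular formula: C9H11ClN4O

C9H11ClN4O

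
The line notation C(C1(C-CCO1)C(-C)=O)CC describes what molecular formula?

Heavy atoms from the SMILES: 9 C, 2 O.
Implicit hydrogens by atom environment:
  5 × C: 2 H each → 10
  2 × C: 3 H each → 6
  2 × C: no H
  2 × O: no H
  Total hydrogens = 16.
Molecular formula: C9H16O2

C9H16O2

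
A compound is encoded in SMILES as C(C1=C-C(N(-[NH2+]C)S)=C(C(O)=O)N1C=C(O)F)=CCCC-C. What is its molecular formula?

C14H21FN3O3S+

Heavy atoms from the SMILES: 14 C, 1 F, 3 N, 3 O, 1 S.
Implicit hydrogens by atom environment:
  3 × C: 2 H each → 6
  3 × C: 1 H each → 3
  3 × C (aromatic): no H
  2 × C: 3 H each → 6
  2 × C: no H
  2 × O: 1 H each → 2
  1 × C (aromatic): 1 H
  1 × F: no H
  1 × N (charge +1): 2 H
  1 × N (aromatic): no H
  1 × N: no H
  1 × O: no H
  1 × S: 1 H
  Total hydrogens = 21.
Net charge +1.
Molecular formula: C14H21FN3O3S+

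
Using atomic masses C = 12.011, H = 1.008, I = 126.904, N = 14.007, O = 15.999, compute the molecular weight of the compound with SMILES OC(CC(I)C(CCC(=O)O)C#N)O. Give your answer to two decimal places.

313.09

Molecular formula: C8H12INO4.
M = 8×12.011 + 12×1.008 + 1×126.904 + 1×14.007 + 4×15.999 = 313.09 g/mol.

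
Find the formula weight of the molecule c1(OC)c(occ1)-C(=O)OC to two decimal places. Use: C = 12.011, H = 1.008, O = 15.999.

156.14

Molecular formula: C7H8O4.
M = 7×12.011 + 8×1.008 + 4×15.999 = 156.14 g/mol.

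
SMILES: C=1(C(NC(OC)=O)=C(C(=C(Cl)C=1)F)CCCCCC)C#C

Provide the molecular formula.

C16H19ClFNO2

Heavy atoms from the SMILES: 16 C, 1 Cl, 1 F, 1 N, 2 O.
Implicit hydrogens by atom environment:
  5 × C: 2 H each → 10
  5 × C (aromatic): no H
  2 × C: 3 H each → 6
  2 × C: no H
  2 × O: no H
  1 × C (aromatic): 1 H
  1 × C: 1 H
  1 × Cl: no H
  1 × F: no H
  1 × N: 1 H
  Total hydrogens = 19.
Molecular formula: C16H19ClFNO2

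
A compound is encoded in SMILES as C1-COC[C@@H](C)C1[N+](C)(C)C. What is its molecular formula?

Heavy atoms from the SMILES: 9 C, 1 N, 1 O.
Implicit hydrogens by atom environment:
  4 × C: 3 H each → 12
  3 × C: 2 H each → 6
  2 × C: 1 H each → 2
  1 × N (charge +1): no H
  1 × O: no H
  Total hydrogens = 20.
Net charge +1.
Molecular formula: C9H20NO+

C9H20NO+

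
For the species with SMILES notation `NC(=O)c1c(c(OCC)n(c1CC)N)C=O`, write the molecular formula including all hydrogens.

C10H15N3O3

Heavy atoms from the SMILES: 10 C, 3 N, 3 O.
Implicit hydrogens by atom environment:
  4 × C (aromatic): no H
  3 × O: no H
  2 × C: 3 H each → 6
  2 × C: 2 H each → 4
  2 × N: 2 H each → 4
  1 × C: 1 H
  1 × C: no H
  1 × N (aromatic): no H
  Total hydrogens = 15.
Molecular formula: C10H15N3O3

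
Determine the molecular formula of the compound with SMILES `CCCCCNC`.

Heavy atoms from the SMILES: 6 C, 1 N.
Implicit hydrogens by atom environment:
  4 × C: 2 H each → 8
  2 × C: 3 H each → 6
  1 × N: 1 H
  Total hydrogens = 15.
Molecular formula: C6H15N

C6H15N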